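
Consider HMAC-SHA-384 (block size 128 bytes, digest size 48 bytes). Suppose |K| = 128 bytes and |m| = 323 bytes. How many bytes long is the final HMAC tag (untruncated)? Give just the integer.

48

The tag is one SHA-384 digest: 48 bytes.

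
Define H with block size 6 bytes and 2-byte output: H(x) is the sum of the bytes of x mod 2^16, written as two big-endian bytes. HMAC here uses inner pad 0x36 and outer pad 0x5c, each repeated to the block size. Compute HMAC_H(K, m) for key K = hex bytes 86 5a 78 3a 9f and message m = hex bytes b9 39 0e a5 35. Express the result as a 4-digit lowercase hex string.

Key hex bytes 86 5a 78 3a 9f is 5 bytes ≤ B = 6; zero-pad to 6 bytes: K' = 86 5a 78 3a 9f 00.
K' ⊕ ipad = b0 6c 4e 0c a9 36.  K' ⊕ opad = da 06 24 66 c3 5c.
Inner input = (K'⊕ipad) ∥ m = b0 6c 4e 0c a9 36 ∥ b9 39 0e a5 35.
Inner hash: sum = 176+108+78+12+169+54+185+57+14+165+53 = 1071 → 04 2f.
Outer input = (K'⊕opad) ∥ inner = da 06 24 66 c3 5c ∥ 04 2f.
Outer hash (tag): sum = 218+6+36+102+195+92+4+47 = 700 → 02 bc.

02bc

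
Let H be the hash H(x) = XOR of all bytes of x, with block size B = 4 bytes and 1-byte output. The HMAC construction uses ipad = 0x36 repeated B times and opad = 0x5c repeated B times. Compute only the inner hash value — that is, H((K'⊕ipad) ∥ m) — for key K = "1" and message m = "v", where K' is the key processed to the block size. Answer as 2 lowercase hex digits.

Key "1" = 31 is 1 byte ≤ B = 4; zero-pad to 4 bytes: K' = 31 00 00 00.
K' ⊕ ipad = 07 36 36 36.
Inner input = 07 36 36 36 ∥ 76.
Inner hash: XOR 07⊕36⊕36⊕36⊕76 = 47.

47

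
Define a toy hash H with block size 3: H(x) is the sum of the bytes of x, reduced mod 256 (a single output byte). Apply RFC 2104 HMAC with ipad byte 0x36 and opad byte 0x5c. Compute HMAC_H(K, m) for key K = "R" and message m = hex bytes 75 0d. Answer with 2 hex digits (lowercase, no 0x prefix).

Key "R" = 52 is 1 byte ≤ B = 3; zero-pad to 3 bytes: K' = 52 00 00.
K' ⊕ ipad = 64 36 36.  K' ⊕ opad = 0e 5c 5c.
Inner input = (K'⊕ipad) ∥ m = 64 36 36 ∥ 75 0d.
Inner hash: sum = 100+54+54+117+13 = 338; mod 256 = 82 → 52.
Outer input = (K'⊕opad) ∥ inner = 0e 5c 5c ∥ 52.
Outer hash (tag): sum = 14+92+92+82 = 280; mod 256 = 24 → 18.

18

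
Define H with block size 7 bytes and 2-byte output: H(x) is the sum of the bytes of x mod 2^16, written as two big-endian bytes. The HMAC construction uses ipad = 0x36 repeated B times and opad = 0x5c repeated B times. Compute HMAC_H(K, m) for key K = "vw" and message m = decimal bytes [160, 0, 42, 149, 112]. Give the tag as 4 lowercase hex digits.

0282

Key "vw" = 76 77 is 2 bytes ≤ B = 7; zero-pad to 7 bytes: K' = 76 77 00 00 00 00 00.
K' ⊕ ipad = 40 41 36 36 36 36 36.  K' ⊕ opad = 2a 2b 5c 5c 5c 5c 5c.
Inner input = (K'⊕ipad) ∥ m = 40 41 36 36 36 36 36 ∥ a0 00 2a 95 70.
Inner hash: sum = 64+65+54+54+54+54+54+160+0+42+149+112 = 862 → 03 5e.
Outer input = (K'⊕opad) ∥ inner = 2a 2b 5c 5c 5c 5c 5c ∥ 03 5e.
Outer hash (tag): sum = 42+43+92+92+92+92+92+3+94 = 642 → 02 82.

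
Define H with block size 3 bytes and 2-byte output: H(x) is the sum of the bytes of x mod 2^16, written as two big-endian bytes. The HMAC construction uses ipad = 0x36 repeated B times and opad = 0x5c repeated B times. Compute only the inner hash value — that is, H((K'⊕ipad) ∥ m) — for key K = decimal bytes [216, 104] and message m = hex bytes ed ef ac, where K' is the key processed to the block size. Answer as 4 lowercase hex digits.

Key decimal bytes [216, 104] = d8 68 is 2 bytes ≤ B = 3; zero-pad to 3 bytes: K' = d8 68 00.
K' ⊕ ipad = ee 5e 36.
Inner input = ee 5e 36 ∥ ed ef ac.
Inner hash: sum = 238+94+54+237+239+172 = 1034 → 04 0a.

040a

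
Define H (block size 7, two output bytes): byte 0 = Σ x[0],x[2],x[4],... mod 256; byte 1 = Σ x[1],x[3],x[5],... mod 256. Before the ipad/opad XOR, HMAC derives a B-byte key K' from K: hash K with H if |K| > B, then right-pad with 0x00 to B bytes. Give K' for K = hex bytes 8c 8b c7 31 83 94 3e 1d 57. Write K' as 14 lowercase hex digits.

|K| = 9 > B = 7, so first hash the key.
H(K): even-index sum = 619 mod 256 = 107; odd-index sum = 365 mod 256 = 109 → 6b 6d.
Zero-pad H(K) = 6b 6d to 7 bytes: K' = 6b 6d 00 00 00 00 00.

6b6d0000000000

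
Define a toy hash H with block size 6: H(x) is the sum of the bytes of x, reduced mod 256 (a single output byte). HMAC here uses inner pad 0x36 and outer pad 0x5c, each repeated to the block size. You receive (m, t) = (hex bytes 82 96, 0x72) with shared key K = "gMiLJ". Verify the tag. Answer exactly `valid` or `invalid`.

valid

Key "gMiLJ" = 67 4d 69 4c 4a is 5 bytes ≤ B = 6; zero-pad to 6 bytes: K' = 67 4d 69 4c 4a 00.
K' ⊕ ipad = 51 7b 5f 7a 7c 36; K' ⊕ opad = 3b 11 35 10 16 5c.
Inner hash: sum = 81+123+95+122+124+54+130+150 = 879; mod 256 = 111 → 6f.
Outer hash (recomputed tag): sum = 59+17+53+16+22+92+111 = 370; mod 256 = 114 → 72.
Recomputed tag = 72; claimed = 72 → match.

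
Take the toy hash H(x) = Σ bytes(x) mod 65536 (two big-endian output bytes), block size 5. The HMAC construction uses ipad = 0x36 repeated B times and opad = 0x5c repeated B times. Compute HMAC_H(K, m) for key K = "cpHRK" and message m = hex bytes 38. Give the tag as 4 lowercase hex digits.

00d8

Key "cpHRK" = 63 70 48 52 4b is exactly B = 5 bytes: K' = 63 70 48 52 4b.
K' ⊕ ipad = 55 46 7e 64 7d.  K' ⊕ opad = 3f 2c 14 0e 17.
Inner input = (K'⊕ipad) ∥ m = 55 46 7e 64 7d ∥ 38.
Inner hash: sum = 85+70+126+100+125+56 = 562 → 02 32.
Outer input = (K'⊕opad) ∥ inner = 3f 2c 14 0e 17 ∥ 02 32.
Outer hash (tag): sum = 63+44+20+14+23+2+50 = 216 → 00 d8.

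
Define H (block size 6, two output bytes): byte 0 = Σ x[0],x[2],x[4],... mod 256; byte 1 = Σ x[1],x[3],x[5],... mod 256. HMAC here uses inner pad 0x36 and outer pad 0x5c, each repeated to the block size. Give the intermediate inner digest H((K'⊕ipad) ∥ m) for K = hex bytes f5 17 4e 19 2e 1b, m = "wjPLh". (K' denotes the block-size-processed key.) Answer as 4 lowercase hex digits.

Key hex bytes f5 17 4e 19 2e 1b is exactly B = 6 bytes: K' = f5 17 4e 19 2e 1b.
K' ⊕ ipad = c3 21 78 2f 18 2d.
Inner input = c3 21 78 2f 18 2d ∥ 77 6a 50 4c 68.
Inner hash: even-index sum = 642 mod 256 = 130; odd-index sum = 307 mod 256 = 51 → 82 33.

8233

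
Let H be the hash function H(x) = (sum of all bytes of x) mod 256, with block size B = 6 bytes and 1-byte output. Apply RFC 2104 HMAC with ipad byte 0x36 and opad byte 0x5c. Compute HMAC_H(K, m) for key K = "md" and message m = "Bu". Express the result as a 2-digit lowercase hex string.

15

Key "md" = 6d 64 is 2 bytes ≤ B = 6; zero-pad to 6 bytes: K' = 6d 64 00 00 00 00.
K' ⊕ ipad = 5b 52 36 36 36 36.  K' ⊕ opad = 31 38 5c 5c 5c 5c.
Inner input = (K'⊕ipad) ∥ m = 5b 52 36 36 36 36 ∥ 42 75.
Inner hash: sum = 91+82+54+54+54+54+66+117 = 572; mod 256 = 60 → 3c.
Outer input = (K'⊕opad) ∥ inner = 31 38 5c 5c 5c 5c ∥ 3c.
Outer hash (tag): sum = 49+56+92+92+92+92+60 = 533; mod 256 = 21 → 15.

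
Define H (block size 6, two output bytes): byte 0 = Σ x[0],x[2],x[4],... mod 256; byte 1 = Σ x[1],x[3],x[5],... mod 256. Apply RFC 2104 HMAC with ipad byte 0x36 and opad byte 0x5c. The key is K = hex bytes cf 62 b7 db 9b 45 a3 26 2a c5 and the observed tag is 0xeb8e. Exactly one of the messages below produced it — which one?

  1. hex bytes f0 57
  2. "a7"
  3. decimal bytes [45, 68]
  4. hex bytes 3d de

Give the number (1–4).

Key hex bytes cf 62 b7 db 9b 45 a3 26 2a c5 is 10 bytes > B = 6, so hash it first: H(key) = ee 6d, then zero-pad to 6 bytes: K' = ee 6d 00 00 00 00.
K' ⊕ ipad = d8 5b 36 36 36 36; K' ⊕ opad = b2 31 5c 5c 5c 5c.
m1: inner = H(d8 5b 36 36 36 36 f0 57) = 34 1e; tag = H(b2 31 5c 5c 5c 5c 34 1e) = 9e07
m2: inner = H(d8 5b 36 36 36 36 61 37) = a5 fe; tag = H(b2 31 5c 5c 5c 5c a5 fe) = 0fe7
m3: inner = H(d8 5b 36 36 36 36 2d 44) = 71 0b; tag = H(b2 31 5c 5c 5c 5c 71 0b) = dbf4
m4: inner = H(d8 5b 36 36 36 36 3d de) = 81 a5; tag = H(b2 31 5c 5c 5c 5c 81 a5) = eb8e ← matches

4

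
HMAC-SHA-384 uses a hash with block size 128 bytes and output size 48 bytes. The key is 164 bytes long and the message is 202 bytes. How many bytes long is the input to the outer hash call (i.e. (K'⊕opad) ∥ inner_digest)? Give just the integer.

176

Key is 164 > 128 bytes, so it is hashed to 48 bytes then zero-padded to 128: |K'| = 128.
Outer input = (K'⊕opad) ∥ H(inner) → 128 + 48 = 176 bytes.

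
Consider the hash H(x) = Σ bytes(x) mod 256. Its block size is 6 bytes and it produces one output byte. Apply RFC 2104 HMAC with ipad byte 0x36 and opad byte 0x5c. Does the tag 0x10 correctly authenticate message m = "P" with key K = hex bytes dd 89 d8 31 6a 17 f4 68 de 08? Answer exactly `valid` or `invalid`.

invalid

Key hex bytes dd 89 d8 31 6a 17 f4 68 de 08 is 10 bytes > B = 6, so hash it first: H(key) = 32, then zero-pad to 6 bytes: K' = 32 00 00 00 00 00.
K' ⊕ ipad = 04 36 36 36 36 36; K' ⊕ opad = 6e 5c 5c 5c 5c 5c.
Inner hash: sum = 4+54+54+54+54+54+80 = 354; mod 256 = 98 → 62.
Outer hash (recomputed tag): sum = 110+92+92+92+92+92+98 = 668; mod 256 = 156 → 9c.
Recomputed tag = 9c; claimed = 10 → mismatch.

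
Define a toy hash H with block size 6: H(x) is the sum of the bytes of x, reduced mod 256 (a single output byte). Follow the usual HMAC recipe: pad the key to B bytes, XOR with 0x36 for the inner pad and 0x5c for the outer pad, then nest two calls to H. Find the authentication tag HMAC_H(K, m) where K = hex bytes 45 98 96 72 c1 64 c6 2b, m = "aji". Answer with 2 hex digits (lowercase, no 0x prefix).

Key hex bytes 45 98 96 72 c1 64 c6 2b is 8 bytes > B = 6, so hash it first: H(key) = fb, then zero-pad to 6 bytes: K' = fb 00 00 00 00 00.
K' ⊕ ipad = cd 36 36 36 36 36.  K' ⊕ opad = a7 5c 5c 5c 5c 5c.
Inner input = (K'⊕ipad) ∥ m = cd 36 36 36 36 36 ∥ 61 6a 69.
Inner hash: sum = 205+54+54+54+54+54+97+106+105 = 783; mod 256 = 15 → 0f.
Outer input = (K'⊕opad) ∥ inner = a7 5c 5c 5c 5c 5c ∥ 0f.
Outer hash (tag): sum = 167+92+92+92+92+92+15 = 642; mod 256 = 130 → 82.

82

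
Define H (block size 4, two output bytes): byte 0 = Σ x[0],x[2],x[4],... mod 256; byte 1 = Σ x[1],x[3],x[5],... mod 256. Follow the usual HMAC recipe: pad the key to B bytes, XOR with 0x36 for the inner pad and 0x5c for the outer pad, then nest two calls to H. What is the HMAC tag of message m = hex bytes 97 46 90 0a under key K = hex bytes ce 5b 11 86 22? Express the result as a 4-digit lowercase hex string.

Key hex bytes ce 5b 11 86 22 is 5 bytes > B = 4, so hash it first: H(key) = 01 e1, then zero-pad to 4 bytes: K' = 01 e1 00 00.
K' ⊕ ipad = 37 d7 36 36.  K' ⊕ opad = 5d bd 5c 5c.
Inner input = (K'⊕ipad) ∥ m = 37 d7 36 36 ∥ 97 46 90 0a.
Inner hash: even-index sum = 404 mod 256 = 148; odd-index sum = 349 mod 256 = 93 → 94 5d.
Outer input = (K'⊕opad) ∥ inner = 5d bd 5c 5c ∥ 94 5d.
Outer hash (tag): even-index sum = 333 mod 256 = 77; odd-index sum = 374 mod 256 = 118 → 4d 76.

4d76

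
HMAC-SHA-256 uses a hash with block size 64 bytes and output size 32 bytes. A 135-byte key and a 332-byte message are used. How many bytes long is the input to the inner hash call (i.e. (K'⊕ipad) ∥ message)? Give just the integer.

Key is 135 > 64 bytes, so it is hashed to 32 bytes then zero-padded to 64: |K'| = 64.
Inner input = (K'⊕ipad) ∥ m → 64 + 332 = 396 bytes.

396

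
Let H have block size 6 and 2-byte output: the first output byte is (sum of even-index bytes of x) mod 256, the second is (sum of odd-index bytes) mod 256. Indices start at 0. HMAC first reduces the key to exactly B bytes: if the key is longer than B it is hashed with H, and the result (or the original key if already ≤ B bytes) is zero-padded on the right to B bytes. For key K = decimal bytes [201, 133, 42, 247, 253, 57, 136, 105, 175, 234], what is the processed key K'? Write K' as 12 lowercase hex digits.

|K| = 10 > B = 6, so first hash the key.
H(K): even-index sum = 807 mod 256 = 39; odd-index sum = 776 mod 256 = 8 → 27 08.
Zero-pad H(K) = 27 08 to 6 bytes: K' = 27 08 00 00 00 00.

270800000000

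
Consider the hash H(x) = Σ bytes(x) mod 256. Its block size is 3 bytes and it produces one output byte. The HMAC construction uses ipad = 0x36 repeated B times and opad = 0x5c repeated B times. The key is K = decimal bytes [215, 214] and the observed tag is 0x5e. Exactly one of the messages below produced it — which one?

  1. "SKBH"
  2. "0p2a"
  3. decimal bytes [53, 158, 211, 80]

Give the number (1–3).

3

Key decimal bytes [215, 214] = d7 d6 is 2 bytes ≤ B = 3; zero-pad to 3 bytes: K' = d7 d6 00.
K' ⊕ ipad = e1 e0 36; K' ⊕ opad = 8b 8a 5c.
m1: inner = H(e1 e0 36 53 4b 42 48) = 1f; tag = H(8b 8a 5c 1f) = 90
m2: inner = H(e1 e0 36 30 70 32 61) = 2a; tag = H(8b 8a 5c 2a) = 9b
m3: inner = H(e1 e0 36 35 9e d3 50) = ed; tag = H(8b 8a 5c ed) = 5e ← matches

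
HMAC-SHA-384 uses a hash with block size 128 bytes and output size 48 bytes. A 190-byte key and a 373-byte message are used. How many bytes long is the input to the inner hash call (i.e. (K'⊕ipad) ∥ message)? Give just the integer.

Key is 190 > 128 bytes, so it is hashed to 48 bytes then zero-padded to 128: |K'| = 128.
Inner input = (K'⊕ipad) ∥ m → 128 + 373 = 501 bytes.

501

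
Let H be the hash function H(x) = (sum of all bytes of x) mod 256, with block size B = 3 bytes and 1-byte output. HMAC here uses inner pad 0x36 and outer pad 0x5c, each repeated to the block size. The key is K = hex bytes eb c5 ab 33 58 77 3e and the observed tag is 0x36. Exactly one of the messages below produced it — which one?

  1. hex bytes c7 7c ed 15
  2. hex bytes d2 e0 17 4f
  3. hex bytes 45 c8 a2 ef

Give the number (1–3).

Key hex bytes eb c5 ab 33 58 77 3e is 7 bytes > B = 3, so hash it first: H(key) = 9b, then zero-pad to 3 bytes: K' = 9b 00 00.
K' ⊕ ipad = ad 36 36; K' ⊕ opad = c7 5c 5c.
m1: inner = H(ad 36 36 c7 7c ed 15) = 5e; tag = H(c7 5c 5c 5e) = dd
m2: inner = H(ad 36 36 d2 e0 17 4f) = 31; tag = H(c7 5c 5c 31) = b0
m3: inner = H(ad 36 36 45 c8 a2 ef) = b7; tag = H(c7 5c 5c b7) = 36 ← matches

3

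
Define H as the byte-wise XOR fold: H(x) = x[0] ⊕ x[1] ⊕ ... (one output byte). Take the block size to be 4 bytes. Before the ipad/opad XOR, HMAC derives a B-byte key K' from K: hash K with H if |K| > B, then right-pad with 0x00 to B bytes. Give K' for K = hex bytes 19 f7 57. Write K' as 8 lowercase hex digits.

Key hex bytes 19 f7 57 is 3 bytes ≤ B = 4; zero-pad to 4 bytes: K' = 19 f7 57 00.

19f75700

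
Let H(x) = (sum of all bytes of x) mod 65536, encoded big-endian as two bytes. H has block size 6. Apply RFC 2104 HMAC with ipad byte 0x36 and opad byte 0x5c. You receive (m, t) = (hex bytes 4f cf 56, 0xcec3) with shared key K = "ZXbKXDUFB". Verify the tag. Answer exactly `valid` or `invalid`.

invalid

Key "ZXbKXDUFB" = 5a 58 62 4b 58 44 55 46 42 is 9 bytes > B = 6, so hash it first: H(key) = 02 d8, then zero-pad to 6 bytes: K' = 02 d8 00 00 00 00.
K' ⊕ ipad = 34 ee 36 36 36 36; K' ⊕ opad = 5e 84 5c 5c 5c 5c.
Inner hash: sum = 52+238+54+54+54+54+79+207+86 = 878 → 03 6e.
Outer hash (recomputed tag): sum = 94+132+92+92+92+92+3+110 = 707 → 02 c3.
Recomputed tag = 02c3; claimed = cec3 → mismatch.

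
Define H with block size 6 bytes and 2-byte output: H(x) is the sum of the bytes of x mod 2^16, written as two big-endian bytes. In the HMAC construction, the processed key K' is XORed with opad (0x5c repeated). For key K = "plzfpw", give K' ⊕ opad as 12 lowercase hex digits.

2c30263a2c2b

Key "plzfpw" = 70 6c 7a 66 70 77 is exactly B = 6 bytes: K' = 70 6c 7a 66 70 77.
XOR each byte with 0x5c: 70⊕5c=2c, 6c⊕5c=30, 7a⊕5c=26, 66⊕5c=3a, 70⊕5c=2c, 77⊕5c=2b.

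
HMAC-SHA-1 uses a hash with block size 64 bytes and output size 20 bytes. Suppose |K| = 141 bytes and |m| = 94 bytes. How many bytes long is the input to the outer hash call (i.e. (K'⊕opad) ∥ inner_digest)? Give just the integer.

84

Key is 141 > 64 bytes, so it is hashed to 20 bytes then zero-padded to 64: |K'| = 64.
Outer input = (K'⊕opad) ∥ H(inner) → 64 + 20 = 84 bytes.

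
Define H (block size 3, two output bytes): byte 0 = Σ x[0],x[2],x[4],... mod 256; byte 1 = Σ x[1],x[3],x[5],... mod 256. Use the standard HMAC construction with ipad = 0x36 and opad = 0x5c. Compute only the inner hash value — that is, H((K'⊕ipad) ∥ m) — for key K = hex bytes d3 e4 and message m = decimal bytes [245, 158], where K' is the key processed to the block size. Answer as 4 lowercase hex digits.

Key hex bytes d3 e4 is 2 bytes ≤ B = 3; zero-pad to 3 bytes: K' = d3 e4 00.
K' ⊕ ipad = e5 d2 36.
Inner input = e5 d2 36 ∥ f5 9e.
Inner hash: even-index sum = 441 mod 256 = 185; odd-index sum = 455 mod 256 = 199 → b9 c7.

b9c7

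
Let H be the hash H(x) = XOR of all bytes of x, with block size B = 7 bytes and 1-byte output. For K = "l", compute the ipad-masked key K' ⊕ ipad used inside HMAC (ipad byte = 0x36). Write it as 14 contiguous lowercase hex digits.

Key "l" = 6c is 1 byte ≤ B = 7; zero-pad to 7 bytes: K' = 6c 00 00 00 00 00 00.
XOR each byte with 0x36: 6c⊕36=5a, 00⊕36=36, 00⊕36=36, 00⊕36=36, 00⊕36=36, 00⊕36=36, 00⊕36=36.

5a363636363636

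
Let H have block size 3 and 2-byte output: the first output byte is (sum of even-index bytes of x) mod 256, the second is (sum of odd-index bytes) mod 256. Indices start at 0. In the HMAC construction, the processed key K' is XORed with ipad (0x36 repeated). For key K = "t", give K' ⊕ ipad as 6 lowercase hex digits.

Key "t" = 74 is 1 byte ≤ B = 3; zero-pad to 3 bytes: K' = 74 00 00.
XOR each byte with 0x36: 74⊕36=42, 00⊕36=36, 00⊕36=36.

423636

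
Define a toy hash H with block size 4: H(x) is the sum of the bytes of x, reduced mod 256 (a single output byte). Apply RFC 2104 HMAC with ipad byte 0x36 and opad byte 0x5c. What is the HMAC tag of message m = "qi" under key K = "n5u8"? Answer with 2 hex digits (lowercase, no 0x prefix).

Key "n5u8" = 6e 35 75 38 is exactly B = 4 bytes: K' = 6e 35 75 38.
K' ⊕ ipad = 58 03 43 0e.  K' ⊕ opad = 32 69 29 64.
Inner input = (K'⊕ipad) ∥ m = 58 03 43 0e ∥ 71 69.
Inner hash: sum = 88+3+67+14+113+105 = 390; mod 256 = 134 → 86.
Outer input = (K'⊕opad) ∥ inner = 32 69 29 64 ∥ 86.
Outer hash (tag): sum = 50+105+41+100+134 = 430; mod 256 = 174 → ae.

ae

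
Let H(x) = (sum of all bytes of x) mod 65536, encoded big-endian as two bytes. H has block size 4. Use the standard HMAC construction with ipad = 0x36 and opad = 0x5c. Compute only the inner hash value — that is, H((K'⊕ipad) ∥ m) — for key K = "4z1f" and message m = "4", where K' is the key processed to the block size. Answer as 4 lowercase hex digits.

Key "4z1f" = 34 7a 31 66 is exactly B = 4 bytes: K' = 34 7a 31 66.
K' ⊕ ipad = 02 4c 07 50.
Inner input = 02 4c 07 50 ∥ 34.
Inner hash: sum = 2+76+7+80+52 = 217 → 00 d9.

00d9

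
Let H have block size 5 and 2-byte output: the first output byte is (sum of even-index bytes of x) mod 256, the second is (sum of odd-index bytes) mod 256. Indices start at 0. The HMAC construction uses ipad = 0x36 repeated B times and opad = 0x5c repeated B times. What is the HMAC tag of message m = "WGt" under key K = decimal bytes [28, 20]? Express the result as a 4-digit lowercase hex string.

1b81

Key decimal bytes [28, 20] = 1c 14 is 2 bytes ≤ B = 5; zero-pad to 5 bytes: K' = 1c 14 00 00 00.
K' ⊕ ipad = 2a 22 36 36 36.  K' ⊕ opad = 40 48 5c 5c 5c.
Inner input = (K'⊕ipad) ∥ m = 2a 22 36 36 36 ∥ 57 47 74.
Inner hash: even-index sum = 221 mod 256 = 221; odd-index sum = 291 mod 256 = 35 → dd 23.
Outer input = (K'⊕opad) ∥ inner = 40 48 5c 5c 5c ∥ dd 23.
Outer hash (tag): even-index sum = 283 mod 256 = 27; odd-index sum = 385 mod 256 = 129 → 1b 81.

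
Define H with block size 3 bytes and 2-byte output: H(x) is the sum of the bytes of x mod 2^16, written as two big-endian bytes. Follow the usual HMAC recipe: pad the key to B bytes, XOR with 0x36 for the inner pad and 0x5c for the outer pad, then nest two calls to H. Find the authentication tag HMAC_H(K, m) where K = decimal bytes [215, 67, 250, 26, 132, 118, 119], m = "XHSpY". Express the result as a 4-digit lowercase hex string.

0250

Key decimal bytes [215, 67, 250, 26, 132, 118, 119] = d7 43 fa 1a 84 76 77 is 7 bytes > B = 3, so hash it first: H(key) = 03 9f, then zero-pad to 3 bytes: K' = 03 9f 00.
K' ⊕ ipad = 35 a9 36.  K' ⊕ opad = 5f c3 5c.
Inner input = (K'⊕ipad) ∥ m = 35 a9 36 ∥ 58 48 53 70 59.
Inner hash: sum = 53+169+54+88+72+83+112+89 = 720 → 02 d0.
Outer input = (K'⊕opad) ∥ inner = 5f c3 5c ∥ 02 d0.
Outer hash (tag): sum = 95+195+92+2+208 = 592 → 02 50.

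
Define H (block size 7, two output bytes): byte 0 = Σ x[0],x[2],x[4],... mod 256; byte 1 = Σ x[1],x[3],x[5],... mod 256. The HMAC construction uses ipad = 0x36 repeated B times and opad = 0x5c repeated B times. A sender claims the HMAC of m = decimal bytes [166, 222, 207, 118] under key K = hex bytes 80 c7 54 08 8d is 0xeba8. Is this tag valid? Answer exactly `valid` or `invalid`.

Key hex bytes 80 c7 54 08 8d is 5 bytes ≤ B = 7; zero-pad to 7 bytes: K' = 80 c7 54 08 8d 00 00.
K' ⊕ ipad = b6 f1 62 3e bb 36 36; K' ⊕ opad = dc 9b 08 54 d1 5c 5c.
Inner hash: even-index sum = 861 mod 256 = 93; odd-index sum = 730 mod 256 = 218 → 5d da.
Outer hash (recomputed tag): even-index sum = 747 mod 256 = 235; odd-index sum = 424 mod 256 = 168 → eb a8.
Recomputed tag = eba8; claimed = eba8 → match.

valid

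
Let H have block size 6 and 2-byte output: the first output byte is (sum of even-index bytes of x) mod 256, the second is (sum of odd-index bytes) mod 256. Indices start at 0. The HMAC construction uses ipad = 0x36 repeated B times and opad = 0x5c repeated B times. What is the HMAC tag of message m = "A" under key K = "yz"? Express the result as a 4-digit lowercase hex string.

Key "yz" = 79 7a is 2 bytes ≤ B = 6; zero-pad to 6 bytes: K' = 79 7a 00 00 00 00.
K' ⊕ ipad = 4f 4c 36 36 36 36.  K' ⊕ opad = 25 26 5c 5c 5c 5c.
Inner input = (K'⊕ipad) ∥ m = 4f 4c 36 36 36 36 ∥ 41.
Inner hash: even-index sum = 252 mod 256 = 252; odd-index sum = 184 mod 256 = 184 → fc b8.
Outer input = (K'⊕opad) ∥ inner = 25 26 5c 5c 5c 5c ∥ fc b8.
Outer hash (tag): even-index sum = 473 mod 256 = 217; odd-index sum = 406 mod 256 = 150 → d9 96.

d996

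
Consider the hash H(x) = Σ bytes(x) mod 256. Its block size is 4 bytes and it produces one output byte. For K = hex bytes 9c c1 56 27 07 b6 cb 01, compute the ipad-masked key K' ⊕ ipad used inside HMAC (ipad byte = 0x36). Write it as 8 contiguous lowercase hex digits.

Key hex bytes 9c c1 56 27 07 b6 cb 01 is 8 bytes > B = 4, so hash it first: H(key) = 63, then zero-pad to 4 bytes: K' = 63 00 00 00.
XOR each byte with 0x36: 63⊕36=55, 00⊕36=36, 00⊕36=36, 00⊕36=36.

55363636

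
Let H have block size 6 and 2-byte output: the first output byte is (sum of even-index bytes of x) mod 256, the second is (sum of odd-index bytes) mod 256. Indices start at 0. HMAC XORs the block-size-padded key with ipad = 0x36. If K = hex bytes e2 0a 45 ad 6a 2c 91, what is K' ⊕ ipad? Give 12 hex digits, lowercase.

14d536363636

Key hex bytes e2 0a 45 ad 6a 2c 91 is 7 bytes > B = 6, so hash it first: H(key) = 22 e3, then zero-pad to 6 bytes: K' = 22 e3 00 00 00 00.
XOR each byte with 0x36: 22⊕36=14, e3⊕36=d5, 00⊕36=36, 00⊕36=36, 00⊕36=36, 00⊕36=36.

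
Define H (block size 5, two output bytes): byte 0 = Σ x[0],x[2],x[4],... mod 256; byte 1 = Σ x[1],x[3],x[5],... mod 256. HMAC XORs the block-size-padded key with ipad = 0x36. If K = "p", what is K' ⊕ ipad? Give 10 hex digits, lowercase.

4636363636

Key "p" = 70 is 1 byte ≤ B = 5; zero-pad to 5 bytes: K' = 70 00 00 00 00.
XOR each byte with 0x36: 70⊕36=46, 00⊕36=36, 00⊕36=36, 00⊕36=36, 00⊕36=36.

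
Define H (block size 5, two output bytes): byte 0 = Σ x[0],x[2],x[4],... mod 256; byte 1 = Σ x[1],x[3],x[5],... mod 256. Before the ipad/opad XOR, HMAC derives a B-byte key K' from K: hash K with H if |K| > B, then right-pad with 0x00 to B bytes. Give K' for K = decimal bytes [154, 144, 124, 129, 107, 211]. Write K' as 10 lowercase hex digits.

81e4000000

|K| = 6 > B = 5, so first hash the key.
H(K): even-index sum = 385 mod 256 = 129; odd-index sum = 484 mod 256 = 228 → 81 e4.
Zero-pad H(K) = 81 e4 to 5 bytes: K' = 81 e4 00 00 00.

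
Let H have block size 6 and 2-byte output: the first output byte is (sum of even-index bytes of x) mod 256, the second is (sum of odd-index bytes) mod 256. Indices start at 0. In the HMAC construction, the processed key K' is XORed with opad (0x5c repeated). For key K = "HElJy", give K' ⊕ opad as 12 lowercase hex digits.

14193016255c

Key "HElJy" = 48 45 6c 4a 79 is 5 bytes ≤ B = 6; zero-pad to 6 bytes: K' = 48 45 6c 4a 79 00.
XOR each byte with 0x5c: 48⊕5c=14, 45⊕5c=19, 6c⊕5c=30, 4a⊕5c=16, 79⊕5c=25, 00⊕5c=5c.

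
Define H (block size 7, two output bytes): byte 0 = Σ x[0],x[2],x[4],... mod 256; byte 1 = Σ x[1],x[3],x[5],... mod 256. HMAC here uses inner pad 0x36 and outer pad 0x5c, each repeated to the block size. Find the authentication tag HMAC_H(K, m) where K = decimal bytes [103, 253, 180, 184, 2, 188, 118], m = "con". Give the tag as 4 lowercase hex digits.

5f1b

Key decimal bytes [103, 253, 180, 184, 2, 188, 118] = 67 fd b4 b8 02 bc 76 is exactly B = 7 bytes: K' = 67 fd b4 b8 02 bc 76.
K' ⊕ ipad = 51 cb 82 8e 34 8a 40.  K' ⊕ opad = 3b a1 e8 e4 5e e0 2a.
Inner input = (K'⊕ipad) ∥ m = 51 cb 82 8e 34 8a 40 ∥ 63 6f 6e.
Inner hash: even-index sum = 438 mod 256 = 182; odd-index sum = 692 mod 256 = 180 → b6 b4.
Outer input = (K'⊕opad) ∥ inner = 3b a1 e8 e4 5e e0 2a ∥ b6 b4.
Outer hash (tag): even-index sum = 607 mod 256 = 95; odd-index sum = 795 mod 256 = 27 → 5f 1b.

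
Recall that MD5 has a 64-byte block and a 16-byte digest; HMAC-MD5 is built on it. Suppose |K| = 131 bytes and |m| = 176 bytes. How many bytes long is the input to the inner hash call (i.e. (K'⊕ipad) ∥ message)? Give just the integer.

Key is 131 > 64 bytes, so it is hashed to 16 bytes then zero-padded to 64: |K'| = 64.
Inner input = (K'⊕ipad) ∥ m → 64 + 176 = 240 bytes.

240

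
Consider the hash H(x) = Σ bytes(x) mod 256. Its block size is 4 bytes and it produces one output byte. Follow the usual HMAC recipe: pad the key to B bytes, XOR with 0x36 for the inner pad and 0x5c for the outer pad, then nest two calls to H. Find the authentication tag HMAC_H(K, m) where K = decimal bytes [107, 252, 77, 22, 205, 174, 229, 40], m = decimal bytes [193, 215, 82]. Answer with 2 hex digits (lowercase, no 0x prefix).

Key decimal bytes [107, 252, 77, 22, 205, 174, 229, 40] = 6b fc 4d 16 cd ae e5 28 is 8 bytes > B = 4, so hash it first: H(key) = 52, then zero-pad to 4 bytes: K' = 52 00 00 00.
K' ⊕ ipad = 64 36 36 36.  K' ⊕ opad = 0e 5c 5c 5c.
Inner input = (K'⊕ipad) ∥ m = 64 36 36 36 ∥ c1 d7 52.
Inner hash: sum = 100+54+54+54+193+215+82 = 752; mod 256 = 240 → f0.
Outer input = (K'⊕opad) ∥ inner = 0e 5c 5c 5c ∥ f0.
Outer hash (tag): sum = 14+92+92+92+240 = 530; mod 256 = 18 → 12.

12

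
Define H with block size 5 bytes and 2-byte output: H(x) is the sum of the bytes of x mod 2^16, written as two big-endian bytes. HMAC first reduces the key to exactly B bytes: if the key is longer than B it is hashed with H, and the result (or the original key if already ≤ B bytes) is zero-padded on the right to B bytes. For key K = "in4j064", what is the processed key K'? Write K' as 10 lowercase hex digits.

|K| = 7 > B = 5, so first hash the key.
H(K): sum = 105+110+52+106+48+54+52 = 527 → 02 0f.
Zero-pad H(K) = 02 0f to 5 bytes: K' = 02 0f 00 00 00.

020f000000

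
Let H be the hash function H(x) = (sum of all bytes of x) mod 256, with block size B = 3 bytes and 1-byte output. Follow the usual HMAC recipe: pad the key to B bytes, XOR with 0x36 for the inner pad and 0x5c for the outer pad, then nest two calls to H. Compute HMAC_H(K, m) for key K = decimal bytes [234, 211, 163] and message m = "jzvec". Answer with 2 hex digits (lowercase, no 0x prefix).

Key decimal bytes [234, 211, 163] = ea d3 a3 is exactly B = 3 bytes: K' = ea d3 a3.
K' ⊕ ipad = dc e5 95.  K' ⊕ opad = b6 8f ff.
Inner input = (K'⊕ipad) ∥ m = dc e5 95 ∥ 6a 7a 76 65 63.
Inner hash: sum = 220+229+149+106+122+118+101+99 = 1144; mod 256 = 120 → 78.
Outer input = (K'⊕opad) ∥ inner = b6 8f ff ∥ 78.
Outer hash (tag): sum = 182+143+255+120 = 700; mod 256 = 188 → bc.

bc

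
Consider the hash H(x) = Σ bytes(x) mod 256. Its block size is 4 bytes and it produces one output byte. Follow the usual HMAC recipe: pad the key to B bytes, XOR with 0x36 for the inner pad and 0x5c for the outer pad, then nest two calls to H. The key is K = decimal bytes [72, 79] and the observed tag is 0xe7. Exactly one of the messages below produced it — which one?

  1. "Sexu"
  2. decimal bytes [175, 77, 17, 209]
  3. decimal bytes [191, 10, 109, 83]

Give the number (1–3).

Key decimal bytes [72, 79] = 48 4f is 2 bytes ≤ B = 4; zero-pad to 4 bytes: K' = 48 4f 00 00.
K' ⊕ ipad = 7e 79 36 36; K' ⊕ opad = 14 13 5c 5c.
m1: inner = H(7e 79 36 36 53 65 78 75) = 08; tag = H(14 13 5c 5c 08) = e7 ← matches
m2: inner = H(7e 79 36 36 af 4d 11 d1) = 41; tag = H(14 13 5c 5c 41) = 20
m3: inner = H(7e 79 36 36 bf 0a 6d 53) = ec; tag = H(14 13 5c 5c ec) = cb

1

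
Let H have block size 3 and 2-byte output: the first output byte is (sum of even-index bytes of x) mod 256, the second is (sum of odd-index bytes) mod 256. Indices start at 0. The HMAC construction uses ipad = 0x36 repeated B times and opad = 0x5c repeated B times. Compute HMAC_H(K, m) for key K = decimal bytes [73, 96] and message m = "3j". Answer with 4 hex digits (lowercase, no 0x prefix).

Key decimal bytes [73, 96] = 49 60 is 2 bytes ≤ B = 3; zero-pad to 3 bytes: K' = 49 60 00.
K' ⊕ ipad = 7f 56 36.  K' ⊕ opad = 15 3c 5c.
Inner input = (K'⊕ipad) ∥ m = 7f 56 36 ∥ 33 6a.
Inner hash: even-index sum = 287 mod 256 = 31; odd-index sum = 137 mod 256 = 137 → 1f 89.
Outer input = (K'⊕opad) ∥ inner = 15 3c 5c ∥ 1f 89.
Outer hash (tag): even-index sum = 250 mod 256 = 250; odd-index sum = 91 mod 256 = 91 → fa 5b.

fa5b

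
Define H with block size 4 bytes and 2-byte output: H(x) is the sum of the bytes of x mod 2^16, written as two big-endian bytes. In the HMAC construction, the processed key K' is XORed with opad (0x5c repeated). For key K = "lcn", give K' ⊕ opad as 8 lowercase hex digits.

303f325c

Key "lcn" = 6c 63 6e is 3 bytes ≤ B = 4; zero-pad to 4 bytes: K' = 6c 63 6e 00.
XOR each byte with 0x5c: 6c⊕5c=30, 63⊕5c=3f, 6e⊕5c=32, 00⊕5c=5c.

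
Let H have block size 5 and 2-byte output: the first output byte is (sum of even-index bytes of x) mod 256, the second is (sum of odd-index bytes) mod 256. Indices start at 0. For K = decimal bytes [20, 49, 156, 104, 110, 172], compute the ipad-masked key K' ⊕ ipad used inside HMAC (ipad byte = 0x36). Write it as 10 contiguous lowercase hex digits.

2873363636

Key decimal bytes [20, 49, 156, 104, 110, 172] = 14 31 9c 68 6e ac is 6 bytes > B = 5, so hash it first: H(key) = 1e 45, then zero-pad to 5 bytes: K' = 1e 45 00 00 00.
XOR each byte with 0x36: 1e⊕36=28, 45⊕36=73, 00⊕36=36, 00⊕36=36, 00⊕36=36.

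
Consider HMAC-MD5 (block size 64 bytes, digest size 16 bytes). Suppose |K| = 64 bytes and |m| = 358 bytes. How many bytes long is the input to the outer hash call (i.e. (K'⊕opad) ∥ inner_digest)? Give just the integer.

80

Key is 64 ≤ 64 bytes, zero-padded: |K'| = 64.
Outer input = (K'⊕opad) ∥ H(inner) → 64 + 16 = 80 bytes.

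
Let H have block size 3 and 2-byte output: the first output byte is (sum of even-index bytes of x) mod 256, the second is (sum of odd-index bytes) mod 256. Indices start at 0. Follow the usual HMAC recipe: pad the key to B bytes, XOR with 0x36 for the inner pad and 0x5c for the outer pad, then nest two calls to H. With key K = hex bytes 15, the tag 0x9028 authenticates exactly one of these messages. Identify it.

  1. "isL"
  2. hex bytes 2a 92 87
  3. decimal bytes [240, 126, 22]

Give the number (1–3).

1

Key hex bytes 15 is 1 byte ≤ B = 3; zero-pad to 3 bytes: K' = 15 00 00.
K' ⊕ ipad = 23 36 36; K' ⊕ opad = 49 5c 5c.
m1: inner = H(23 36 36 69 73 4c) = cc eb; tag = H(49 5c 5c cc eb) = 9028 ← matches
m2: inner = H(23 36 36 2a 92 87) = eb e7; tag = H(49 5c 5c eb e7) = 8c47
m3: inner = H(23 36 36 f0 7e 16) = d7 3c; tag = H(49 5c 5c d7 3c) = e133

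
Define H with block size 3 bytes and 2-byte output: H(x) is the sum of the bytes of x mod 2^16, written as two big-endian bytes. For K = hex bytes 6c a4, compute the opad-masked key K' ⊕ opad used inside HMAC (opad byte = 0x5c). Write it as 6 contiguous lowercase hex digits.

Key hex bytes 6c a4 is 2 bytes ≤ B = 3; zero-pad to 3 bytes: K' = 6c a4 00.
XOR each byte with 0x5c: 6c⊕5c=30, a4⊕5c=f8, 00⊕5c=5c.

30f85c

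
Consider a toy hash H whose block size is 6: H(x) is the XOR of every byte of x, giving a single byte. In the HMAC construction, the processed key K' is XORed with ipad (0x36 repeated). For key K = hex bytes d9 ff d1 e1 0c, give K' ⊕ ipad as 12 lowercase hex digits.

Key hex bytes d9 ff d1 e1 0c is 5 bytes ≤ B = 6; zero-pad to 6 bytes: K' = d9 ff d1 e1 0c 00.
XOR each byte with 0x36: d9⊕36=ef, ff⊕36=c9, d1⊕36=e7, e1⊕36=d7, 0c⊕36=3a, 00⊕36=36.

efc9e7d73a36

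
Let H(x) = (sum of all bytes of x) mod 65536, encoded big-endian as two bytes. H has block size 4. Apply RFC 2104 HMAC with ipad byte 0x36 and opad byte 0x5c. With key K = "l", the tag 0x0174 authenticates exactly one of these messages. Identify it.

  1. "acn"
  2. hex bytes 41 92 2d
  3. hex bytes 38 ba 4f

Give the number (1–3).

Key "l" = 6c is 1 byte ≤ B = 4; zero-pad to 4 bytes: K' = 6c 00 00 00.
K' ⊕ ipad = 5a 36 36 36; K' ⊕ opad = 30 5c 5c 5c.
m1: inner = H(5a 36 36 36 61 63 6e) = 02 2e; tag = H(30 5c 5c 5c 02 2e) = 0174 ← matches
m2: inner = H(5a 36 36 36 41 92 2d) = 01 fc; tag = H(30 5c 5c 5c 01 fc) = 0241
m3: inner = H(5a 36 36 36 38 ba 4f) = 02 3d; tag = H(30 5c 5c 5c 02 3d) = 0183

1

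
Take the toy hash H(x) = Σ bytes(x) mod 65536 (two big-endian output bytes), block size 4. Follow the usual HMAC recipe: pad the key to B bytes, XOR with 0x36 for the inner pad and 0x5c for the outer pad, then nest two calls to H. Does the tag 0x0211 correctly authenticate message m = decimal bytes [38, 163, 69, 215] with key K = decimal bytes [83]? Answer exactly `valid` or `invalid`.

Key decimal bytes [83] = 53 is 1 byte ≤ B = 4; zero-pad to 4 bytes: K' = 53 00 00 00.
K' ⊕ ipad = 65 36 36 36; K' ⊕ opad = 0f 5c 5c 5c.
Inner hash: sum = 101+54+54+54+38+163+69+215 = 748 → 02 ec.
Outer hash (recomputed tag): sum = 15+92+92+92+2+236 = 529 → 02 11.
Recomputed tag = 0211; claimed = 0211 → match.

valid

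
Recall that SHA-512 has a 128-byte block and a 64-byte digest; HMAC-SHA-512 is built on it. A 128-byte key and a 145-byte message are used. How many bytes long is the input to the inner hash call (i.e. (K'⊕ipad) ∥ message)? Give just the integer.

Key is 128 ≤ 128 bytes, zero-padded: |K'| = 128.
Inner input = (K'⊕ipad) ∥ m → 128 + 145 = 273 bytes.

273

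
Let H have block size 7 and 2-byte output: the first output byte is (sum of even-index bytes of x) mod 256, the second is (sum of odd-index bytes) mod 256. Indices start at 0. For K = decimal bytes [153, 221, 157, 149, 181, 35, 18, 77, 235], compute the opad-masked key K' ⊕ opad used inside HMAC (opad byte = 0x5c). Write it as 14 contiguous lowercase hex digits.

b4be5c5c5c5c5c

Key decimal bytes [153, 221, 157, 149, 181, 35, 18, 77, 235] = 99 dd 9d 95 b5 23 12 4d eb is 9 bytes > B = 7, so hash it first: H(key) = e8 e2, then zero-pad to 7 bytes: K' = e8 e2 00 00 00 00 00.
XOR each byte with 0x5c: e8⊕5c=b4, e2⊕5c=be, 00⊕5c=5c, 00⊕5c=5c, 00⊕5c=5c, 00⊕5c=5c, 00⊕5c=5c.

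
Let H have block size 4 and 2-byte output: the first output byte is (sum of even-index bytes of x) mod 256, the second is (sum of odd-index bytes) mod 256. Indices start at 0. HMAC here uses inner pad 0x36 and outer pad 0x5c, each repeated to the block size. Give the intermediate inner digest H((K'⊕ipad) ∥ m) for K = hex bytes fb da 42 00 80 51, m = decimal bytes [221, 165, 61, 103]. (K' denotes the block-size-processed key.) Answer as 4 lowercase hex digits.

Key hex bytes fb da 42 00 80 51 is 6 bytes > B = 4, so hash it first: H(key) = bd 2b, then zero-pad to 4 bytes: K' = bd 2b 00 00.
K' ⊕ ipad = 8b 1d 36 36.
Inner input = 8b 1d 36 36 ∥ dd a5 3d 67.
Inner hash: even-index sum = 475 mod 256 = 219; odd-index sum = 351 mod 256 = 95 → db 5f.

db5f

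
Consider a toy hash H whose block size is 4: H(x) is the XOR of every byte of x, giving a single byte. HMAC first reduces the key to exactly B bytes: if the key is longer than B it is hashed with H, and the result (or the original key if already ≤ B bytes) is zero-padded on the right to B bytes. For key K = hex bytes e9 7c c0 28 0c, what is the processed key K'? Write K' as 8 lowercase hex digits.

71000000

|K| = 5 > B = 4, so first hash the key.
H(K): XOR e9⊕7c⊕c0⊕28⊕0c = 71.
Zero-pad H(K) = 71 to 4 bytes: K' = 71 00 00 00.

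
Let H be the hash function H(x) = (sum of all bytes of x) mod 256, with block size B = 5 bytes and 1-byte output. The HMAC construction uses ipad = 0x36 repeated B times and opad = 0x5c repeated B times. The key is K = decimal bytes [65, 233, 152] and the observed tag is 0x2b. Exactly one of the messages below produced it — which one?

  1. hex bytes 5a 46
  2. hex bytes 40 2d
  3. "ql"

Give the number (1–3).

Key decimal bytes [65, 233, 152] = 41 e9 98 is 3 bytes ≤ B = 5; zero-pad to 5 bytes: K' = 41 e9 98 00 00.
K' ⊕ ipad = 77 df ae 36 36; K' ⊕ opad = 1d b5 c4 5c 5c.
m1: inner = H(77 df ae 36 36 5a 46) = 10; tag = H(1d b5 c4 5c 5c 10) = 5e
m2: inner = H(77 df ae 36 36 40 2d) = dd; tag = H(1d b5 c4 5c 5c dd) = 2b ← matches
m3: inner = H(77 df ae 36 36 71 6c) = 4d; tag = H(1d b5 c4 5c 5c 4d) = 9b

2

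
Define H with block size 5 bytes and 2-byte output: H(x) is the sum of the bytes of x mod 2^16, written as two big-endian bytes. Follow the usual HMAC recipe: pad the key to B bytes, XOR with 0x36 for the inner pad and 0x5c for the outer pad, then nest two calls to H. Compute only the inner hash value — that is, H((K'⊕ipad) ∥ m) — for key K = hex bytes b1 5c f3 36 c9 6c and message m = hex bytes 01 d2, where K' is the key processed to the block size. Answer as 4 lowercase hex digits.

Key hex bytes b1 5c f3 36 c9 6c is 6 bytes > B = 5, so hash it first: H(key) = 03 6b, then zero-pad to 5 bytes: K' = 03 6b 00 00 00.
K' ⊕ ipad = 35 5d 36 36 36.
Inner input = 35 5d 36 36 36 ∥ 01 d2.
Inner hash: sum = 53+93+54+54+54+1+210 = 519 → 02 07.

0207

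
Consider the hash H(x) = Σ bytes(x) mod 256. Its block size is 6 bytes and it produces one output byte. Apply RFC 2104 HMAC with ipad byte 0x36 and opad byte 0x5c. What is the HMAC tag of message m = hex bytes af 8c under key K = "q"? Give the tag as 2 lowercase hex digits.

89

Key "q" = 71 is 1 byte ≤ B = 6; zero-pad to 6 bytes: K' = 71 00 00 00 00 00.
K' ⊕ ipad = 47 36 36 36 36 36.  K' ⊕ opad = 2d 5c 5c 5c 5c 5c.
Inner input = (K'⊕ipad) ∥ m = 47 36 36 36 36 36 ∥ af 8c.
Inner hash: sum = 71+54+54+54+54+54+175+140 = 656; mod 256 = 144 → 90.
Outer input = (K'⊕opad) ∥ inner = 2d 5c 5c 5c 5c 5c ∥ 90.
Outer hash (tag): sum = 45+92+92+92+92+92+144 = 649; mod 256 = 137 → 89.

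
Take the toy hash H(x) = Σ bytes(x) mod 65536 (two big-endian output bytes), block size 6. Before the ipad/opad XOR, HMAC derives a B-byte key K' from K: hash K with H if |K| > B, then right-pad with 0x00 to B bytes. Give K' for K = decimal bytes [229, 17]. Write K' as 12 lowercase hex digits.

Key decimal bytes [229, 17] = e5 11 is 2 bytes ≤ B = 6; zero-pad to 6 bytes: K' = e5 11 00 00 00 00.

e51100000000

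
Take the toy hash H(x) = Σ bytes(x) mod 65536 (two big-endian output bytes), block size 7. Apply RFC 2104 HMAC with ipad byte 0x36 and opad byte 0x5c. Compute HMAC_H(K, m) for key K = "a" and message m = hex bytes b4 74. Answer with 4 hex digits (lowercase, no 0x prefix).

032a

Key "a" = 61 is 1 byte ≤ B = 7; zero-pad to 7 bytes: K' = 61 00 00 00 00 00 00.
K' ⊕ ipad = 57 36 36 36 36 36 36.  K' ⊕ opad = 3d 5c 5c 5c 5c 5c 5c.
Inner input = (K'⊕ipad) ∥ m = 57 36 36 36 36 36 36 ∥ b4 74.
Inner hash: sum = 87+54+54+54+54+54+54+180+116 = 707 → 02 c3.
Outer input = (K'⊕opad) ∥ inner = 3d 5c 5c 5c 5c 5c 5c ∥ 02 c3.
Outer hash (tag): sum = 61+92+92+92+92+92+92+2+195 = 810 → 03 2a.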